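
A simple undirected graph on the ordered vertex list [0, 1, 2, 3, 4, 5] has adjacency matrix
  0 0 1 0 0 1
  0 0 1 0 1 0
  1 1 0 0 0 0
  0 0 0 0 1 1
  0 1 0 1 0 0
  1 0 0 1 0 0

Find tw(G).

2

A width-2 tree decomposition is:
Bags: B1 = {0, 2, 5}  B2 = {2, 3, 5}  B3 = {2, 3, 4}  B4 = {1, 2, 4}
Tree: B1–B2, B2–B3, B3–B4
Every bag has size at most 3, so the width is 3 − 1 = 2 and tw(G) ≤ 2. For the lower bound, G contains the cycle 2–0–5–3–4–1–2, so G is not a forest; only forests have treewidth ≤ 1, hence tw(G) ≥ 2. The upper and lower bounds meet at 2, so that is the treewidth.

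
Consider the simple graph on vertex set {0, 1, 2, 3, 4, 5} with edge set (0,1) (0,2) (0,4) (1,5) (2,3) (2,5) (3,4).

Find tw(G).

A width-2 tree decomposition is:
Bags: B1 = {0, 3, 4}  B2 = {0, 2, 3}  B3 = {0, 1, 2}  B4 = {1, 2, 5}
Tree: B1–B2, B2–B3, B3–B4
Every bag has size at most 3, so the width is 3 − 1 = 2 and tw(G) ≤ 2. The edges 4–3–2–0–4 form a cycle, so G is not a tree and its treewidth is at least 2. Combining the bounds, tw(G) = 2.

2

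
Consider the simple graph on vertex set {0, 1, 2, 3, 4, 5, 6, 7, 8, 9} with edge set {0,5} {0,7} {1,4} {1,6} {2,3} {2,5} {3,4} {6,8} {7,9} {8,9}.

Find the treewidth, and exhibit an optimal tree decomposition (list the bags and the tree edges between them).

Treewidth 2.
One such decomposition:
Bags: B1 = {1, 4, 6}  B2 = {3, 4, 6}  B3 = {2, 3, 6}  B4 = {2, 5, 6}  B5 = {0, 5, 6}  B6 = {0, 6, 7}  B7 = {6, 7, 9}  B8 = {6, 8, 9}
Tree: B1–B2, B2–B3, B3–B4, B4–B5, B5–B6, B6–B7, B7–B8

Every bag has size at most 3, so the width is 3 − 1 = 2 and tw(G) ≤ 2. Since 6–1–4–3–2–5–0–7–9–8–6 is a cycle in G, G is not acyclic. Forests are exactly the graphs of treewidth ≤ 1, so tw(G) ≥ 2. The upper and lower bounds meet at 2, so that is the treewidth.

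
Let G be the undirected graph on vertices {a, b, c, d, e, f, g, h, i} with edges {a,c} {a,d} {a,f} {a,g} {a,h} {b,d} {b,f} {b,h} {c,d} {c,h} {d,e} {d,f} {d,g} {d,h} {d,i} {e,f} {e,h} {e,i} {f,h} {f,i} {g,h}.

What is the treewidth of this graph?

A width-3 tree decomposition is:
Bags: B1 = {a, d, g, h}  B2 = {a, c, d, h}  B3 = {a, d, f, h}  B4 = {d, e, f, h}  B5 = {d, e, f, i}  B6 = {b, d, f, h}
Tree: B1–B2, B1–B3, B3–B4, B4–B5, B3–B6
Each bag holds 4 vertices, so the decomposition has width 3, which upper-bounds the treewidth. On the other hand G contains the 4-clique {a, d, g, h}. A clique must lie in a single bag of any decomposition, so no decomposition can have width below 3. The upper and lower bounds meet at 3, so that is the treewidth.

3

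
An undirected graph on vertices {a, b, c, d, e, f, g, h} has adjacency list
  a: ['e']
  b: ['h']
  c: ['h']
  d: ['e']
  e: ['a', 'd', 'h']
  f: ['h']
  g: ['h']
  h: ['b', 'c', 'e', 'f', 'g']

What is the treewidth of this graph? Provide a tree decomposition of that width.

Treewidth 1.
One such decomposition:
Bags: B1 = {f, h}  B2 = {g, h}  B3 = {c, h}  B4 = {e, h}  B5 = {b, h}  B6 = {a, e}  B7 = {d, e}
Tree: B1–B2, B1–B3, B3–B4, B3–B5, B4–B6, B6–B7

The largest bag has 2 vertices, giving width 1; this decomposition certifies tw(G) ≤ 1. G has an edge, so its treewidth is at least 1. Hence tw(G) = 1 exactly.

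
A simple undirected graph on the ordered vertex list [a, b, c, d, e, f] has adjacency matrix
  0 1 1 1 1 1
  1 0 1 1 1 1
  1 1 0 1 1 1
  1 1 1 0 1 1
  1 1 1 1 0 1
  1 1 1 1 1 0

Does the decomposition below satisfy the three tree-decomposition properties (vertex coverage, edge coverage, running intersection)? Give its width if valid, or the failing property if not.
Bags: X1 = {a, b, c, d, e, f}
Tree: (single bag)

Every vertex of G appears in some bag (union = {a, b, c, d, e, f}); every edge is covered by a bag; and for each vertex v the set of bags containing v is connected in the bag tree. The decomposition is therefore valid. The largest bag has 6 vertices, so the width is 5.

Yes; width 5.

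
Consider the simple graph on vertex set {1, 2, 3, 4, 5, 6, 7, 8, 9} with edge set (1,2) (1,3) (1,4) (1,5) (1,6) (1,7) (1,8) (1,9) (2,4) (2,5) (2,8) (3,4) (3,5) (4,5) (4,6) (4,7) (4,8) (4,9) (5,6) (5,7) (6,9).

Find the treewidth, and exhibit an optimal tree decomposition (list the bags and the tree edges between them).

The largest bag has 4 vertices, giving width 3; this decomposition certifies tw(G) ≤ 3. For the lower bound, the 4 vertices {1, 2, 4, 8} are pairwise adjacent, and any tree decomposition puts a clique entirely inside one bag — forcing width ≥ 3. Combining the bounds, tw(G) = 3.

Treewidth 3.
One such decomposition:
Bags: B1 = {1, 4, 5, 6}  B2 = {1, 2, 4, 5}  B3 = {1, 4, 6, 9}  B4 = {1, 4, 5, 7}  B5 = {1, 2, 4, 8}  B6 = {1, 3, 4, 5}
Tree: B1–B2, B1–B3, B2–B4, B2–B5, B4–B6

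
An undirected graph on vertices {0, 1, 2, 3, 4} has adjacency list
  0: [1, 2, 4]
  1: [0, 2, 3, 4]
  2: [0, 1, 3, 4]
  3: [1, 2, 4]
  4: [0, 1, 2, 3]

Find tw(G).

3

A width-3 tree decomposition is:
Bags: B1 = {1, 2, 3, 4}  B2 = {0, 1, 2, 4}
Tree: B1–B2
The largest bag has 4 vertices, giving width 3; this decomposition certifies tw(G) ≤ 3. Conversely, {0, 1, 2, 4} is a clique of size 4, and the vertices of any clique must share a bag in every tree decomposition; so some bag has ≥ 4 vertices and tw(G) ≥ 3. The upper and lower bounds meet at 3, so that is the treewidth.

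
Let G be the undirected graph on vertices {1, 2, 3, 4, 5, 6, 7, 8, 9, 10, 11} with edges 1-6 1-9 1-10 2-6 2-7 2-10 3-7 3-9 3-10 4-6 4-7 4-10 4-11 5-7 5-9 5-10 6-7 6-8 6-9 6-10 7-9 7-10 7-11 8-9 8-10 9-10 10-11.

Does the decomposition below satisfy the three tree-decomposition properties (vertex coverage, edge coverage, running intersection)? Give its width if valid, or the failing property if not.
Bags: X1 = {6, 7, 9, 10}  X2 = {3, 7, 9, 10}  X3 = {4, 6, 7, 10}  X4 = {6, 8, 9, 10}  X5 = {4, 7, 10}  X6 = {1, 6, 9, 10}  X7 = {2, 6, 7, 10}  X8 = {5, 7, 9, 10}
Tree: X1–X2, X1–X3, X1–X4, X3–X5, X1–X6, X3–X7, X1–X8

A tree decomposition must satisfy three properties: every vertex lies in some bag; for every edge, both endpoints lie together in some bag; and for every vertex, the bags containing it form a connected subtree. Here vertex 11 appears in no bag, so the decomposition is invalid.

No — vertex 11 appears in no bag.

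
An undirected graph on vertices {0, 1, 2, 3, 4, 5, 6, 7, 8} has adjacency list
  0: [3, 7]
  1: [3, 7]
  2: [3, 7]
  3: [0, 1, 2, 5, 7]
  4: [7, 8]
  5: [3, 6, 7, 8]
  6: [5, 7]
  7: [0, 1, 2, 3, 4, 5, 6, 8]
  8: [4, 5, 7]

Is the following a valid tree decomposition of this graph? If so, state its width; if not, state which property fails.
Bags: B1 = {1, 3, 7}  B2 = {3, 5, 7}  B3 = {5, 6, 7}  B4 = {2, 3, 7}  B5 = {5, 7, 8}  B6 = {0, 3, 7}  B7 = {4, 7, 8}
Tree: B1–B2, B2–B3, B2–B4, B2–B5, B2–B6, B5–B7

Vertex coverage: the bags together contain {0, 1, 2, 3, 4, 5, 6, 7, 8}, the full vertex set. Edge coverage: each edge of G has both endpoints in at least one bag. Running intersection: for every vertex, the bags containing it form a connected subtree. All three properties hold, so this is a valid tree decomposition of width max|bag| − 1 = 2, and hence tw(G) ≤ 2.

Yes; width 2.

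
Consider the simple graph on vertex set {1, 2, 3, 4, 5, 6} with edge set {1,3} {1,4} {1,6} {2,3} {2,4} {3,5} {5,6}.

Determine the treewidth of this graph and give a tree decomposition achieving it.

Treewidth 2.
Bags: B1 = {1, 5, 6}  B2 = {1, 3, 5}  B3 = {1, 3, 4}  B4 = {2, 3, 4}
Tree: B1–B2, B2–B3, B3–B4

Each bag holds 3 vertices, so the decomposition has width 2, which upper-bounds the treewidth. Since 6–5–3–1–6 is a cycle in G, G is not acyclic. Forests are exactly the graphs of treewidth ≤ 1, so tw(G) ≥ 2. Hence tw(G) = 2 exactly.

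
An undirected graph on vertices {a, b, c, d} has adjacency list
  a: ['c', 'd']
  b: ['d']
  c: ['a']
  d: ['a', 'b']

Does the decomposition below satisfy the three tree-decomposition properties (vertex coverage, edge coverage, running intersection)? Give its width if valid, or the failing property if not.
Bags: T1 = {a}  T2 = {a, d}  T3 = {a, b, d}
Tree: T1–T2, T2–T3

A tree decomposition must satisfy three properties: every vertex lies in some bag; for every edge, both endpoints lie together in some bag; and for every vertex, the bags containing it form a connected subtree. Here vertex c appears in no bag, so the decomposition is invalid.

No — vertex c appears in no bag.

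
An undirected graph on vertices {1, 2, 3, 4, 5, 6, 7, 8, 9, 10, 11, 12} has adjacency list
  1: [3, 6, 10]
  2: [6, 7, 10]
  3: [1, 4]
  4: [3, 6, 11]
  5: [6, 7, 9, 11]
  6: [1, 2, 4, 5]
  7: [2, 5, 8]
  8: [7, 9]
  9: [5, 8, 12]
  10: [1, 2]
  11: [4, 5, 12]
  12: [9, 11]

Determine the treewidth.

3

A width-3 tree decomposition is:
Bags: B1 = {8, 9, 11, 12}  B2 = {5, 8, 9, 11}  B3 = {5, 7, 8, 11}  B4 = {4, 5, 7, 11}  B5 = {4, 5, 6, 7}  B6 = {2, 4, 6, 7}  B7 = {2, 3, 4, 6}  B8 = {1, 2, 3, 6}  B9 = {1, 2, 3, 10}
Tree: B1–B2, B2–B3, B3–B4, B4–B5, B5–B6, B6–B7, B7–B8, B8–B9
Every bag has size at most 4, so the width is 4 − 1 = 3 and tw(G) ≤ 3. For the lower bound: the 4 vertex sets {8,9,12}, {11}, {5}, {2,4,6,7} are disjoint, each induces a connected subgraph, and every pair is joined by at least one edge of G. Contracting each set to a single vertex therefore yields K_{4} as a minor, and since treewidth is minor-monotone, tw(G) ≥ tw(K_{4}) = 3. Combining the bounds, tw(G) = 3.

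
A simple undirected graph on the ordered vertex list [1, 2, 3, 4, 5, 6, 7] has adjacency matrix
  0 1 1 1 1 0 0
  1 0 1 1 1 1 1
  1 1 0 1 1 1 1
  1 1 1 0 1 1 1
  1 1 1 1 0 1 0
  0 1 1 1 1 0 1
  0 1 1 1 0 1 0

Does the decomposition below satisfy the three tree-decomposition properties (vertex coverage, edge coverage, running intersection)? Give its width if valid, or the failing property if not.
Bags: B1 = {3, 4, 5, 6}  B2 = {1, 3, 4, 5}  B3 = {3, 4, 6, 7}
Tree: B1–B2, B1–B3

No — vertex 2 appears in no bag.

A tree decomposition must satisfy three properties: every vertex lies in some bag; for every edge, both endpoints lie together in some bag; and for every vertex, the bags containing it form a connected subtree. Here vertex 2 appears in no bag, so the decomposition is invalid.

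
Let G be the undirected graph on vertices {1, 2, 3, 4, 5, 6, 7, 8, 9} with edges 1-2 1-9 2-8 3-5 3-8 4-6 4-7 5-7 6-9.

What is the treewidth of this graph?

A width-2 tree decomposition is:
Bags: B1 = {1, 6, 9}  B2 = {1, 2, 6}  B3 = {2, 6, 8}  B4 = {3, 6, 8}  B5 = {3, 5, 6}  B6 = {5, 6, 7}  B7 = {4, 6, 7}
Tree: B1–B2, B2–B3, B3–B4, B4–B5, B5–B6, B6–B7
Every bag has size at most 3, so the width is 3 − 1 = 2 and tw(G) ≤ 2. Since 6–9–1–2–8–3–5–7–4–6 is a cycle in G, G is not acyclic. Forests are exactly the graphs of treewidth ≤ 1, so tw(G) ≥ 2. Therefore the treewidth is 2.

2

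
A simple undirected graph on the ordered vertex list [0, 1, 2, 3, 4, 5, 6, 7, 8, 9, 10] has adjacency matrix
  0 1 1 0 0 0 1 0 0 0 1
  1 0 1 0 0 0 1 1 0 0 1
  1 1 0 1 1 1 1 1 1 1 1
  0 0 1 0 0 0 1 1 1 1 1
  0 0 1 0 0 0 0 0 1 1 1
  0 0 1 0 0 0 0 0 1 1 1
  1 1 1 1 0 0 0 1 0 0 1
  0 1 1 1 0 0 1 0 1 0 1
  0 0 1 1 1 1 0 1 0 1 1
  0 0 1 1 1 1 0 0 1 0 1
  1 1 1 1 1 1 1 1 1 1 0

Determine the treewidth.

4

A width-4 tree decomposition is:
Bags: B1 = {2, 4, 8, 9, 10}  B2 = {2, 3, 8, 9, 10}  B3 = {2, 3, 7, 8, 10}  B4 = {2, 3, 6, 7, 10}  B5 = {2, 5, 8, 9, 10}  B6 = {1, 2, 6, 7, 10}  B7 = {0, 1, 2, 6, 10}
Tree: B1–B2, B2–B3, B3–B4, B1–B5, B4–B6, B6–B7
The largest bag has 5 vertices, giving width 4; this decomposition certifies tw(G) ≤ 4. On the other hand G contains the 5-clique {0, 1, 2, 6, 10}. A clique must lie in a single bag of any decomposition, so no decomposition can have width below 4. The upper and lower bounds meet at 4, so that is the treewidth.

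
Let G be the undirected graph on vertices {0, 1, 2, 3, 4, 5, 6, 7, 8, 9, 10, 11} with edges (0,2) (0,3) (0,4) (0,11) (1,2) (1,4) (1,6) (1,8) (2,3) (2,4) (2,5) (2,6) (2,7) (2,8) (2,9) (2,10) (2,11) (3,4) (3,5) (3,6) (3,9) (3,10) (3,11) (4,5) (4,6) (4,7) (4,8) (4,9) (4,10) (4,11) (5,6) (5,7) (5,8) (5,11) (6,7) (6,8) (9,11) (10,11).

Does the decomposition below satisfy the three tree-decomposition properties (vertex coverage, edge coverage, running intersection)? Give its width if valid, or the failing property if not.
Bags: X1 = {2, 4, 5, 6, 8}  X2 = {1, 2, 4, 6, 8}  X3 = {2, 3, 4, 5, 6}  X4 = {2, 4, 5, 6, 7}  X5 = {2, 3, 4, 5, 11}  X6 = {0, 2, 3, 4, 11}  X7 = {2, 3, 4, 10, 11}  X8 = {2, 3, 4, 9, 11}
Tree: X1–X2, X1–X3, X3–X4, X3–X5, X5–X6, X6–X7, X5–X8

Yes; width 4.

Vertex coverage: the bags together contain {0, 1, 2, 3, 4, 5, 6, 7, 8, 9, 10, 11}, the full vertex set. Edge coverage: each edge of G has both endpoints in at least one bag. Running intersection: for every vertex, the bags containing it form a connected subtree. All three properties hold, so this is a valid tree decomposition of width max|bag| − 1 = 4, and hence tw(G) ≤ 4.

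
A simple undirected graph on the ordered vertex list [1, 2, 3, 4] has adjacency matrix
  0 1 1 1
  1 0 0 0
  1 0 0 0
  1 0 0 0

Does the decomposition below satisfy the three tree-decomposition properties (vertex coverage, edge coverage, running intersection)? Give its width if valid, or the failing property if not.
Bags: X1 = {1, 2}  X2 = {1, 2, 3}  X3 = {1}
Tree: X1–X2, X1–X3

No — vertex 4 appears in no bag.

A tree decomposition must satisfy three properties: every vertex lies in some bag; for every edge, both endpoints lie together in some bag; and for every vertex, the bags containing it form a connected subtree. Here vertex 4 appears in no bag, so the decomposition is invalid.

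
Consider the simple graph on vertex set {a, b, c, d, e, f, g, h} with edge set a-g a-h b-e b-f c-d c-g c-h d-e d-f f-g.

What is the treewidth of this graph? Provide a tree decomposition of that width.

Treewidth 2.
Bags: B1 = {a, g, h}  B2 = {c, g, h}  B3 = {c, f, g}  B4 = {c, d, f}  B5 = {b, d, f}  B6 = {b, d, e}
Tree: B1–B2, B2–B3, B3–B4, B4–B5, B5–B6

Each bag holds 3 vertices, so the decomposition has width 2, which upper-bounds the treewidth. For the lower bound, G contains the cycle a–h–c–g–a, so G is not a forest; only forests have treewidth ≤ 1, hence tw(G) ≥ 2. Hence tw(G) = 2 exactly.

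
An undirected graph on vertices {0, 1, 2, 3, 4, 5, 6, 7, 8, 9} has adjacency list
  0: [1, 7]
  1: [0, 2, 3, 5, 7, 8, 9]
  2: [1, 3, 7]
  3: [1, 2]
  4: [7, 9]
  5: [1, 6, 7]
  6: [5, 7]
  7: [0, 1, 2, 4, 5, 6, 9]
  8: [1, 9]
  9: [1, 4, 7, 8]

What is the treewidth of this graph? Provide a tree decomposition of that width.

Treewidth 2.
One such decomposition:
Bags: B1 = {4, 7, 9}  B2 = {1, 7, 9}  B3 = {0, 1, 7}  B4 = {1, 5, 7}  B5 = {1, 2, 7}  B6 = {5, 6, 7}  B7 = {1, 2, 3}  B8 = {1, 8, 9}
Tree: B1–B2, B2–B3, B2–B4, B3–B5, B4–B6, B5–B7, B2–B8

The largest bag has 3 vertices, giving width 2; this decomposition certifies tw(G) ≤ 2. For the lower bound, the 3 vertices {1, 8, 9} are pairwise adjacent, and any tree decomposition puts a clique entirely inside one bag — forcing width ≥ 2. The upper and lower bounds meet at 2, so that is the treewidth.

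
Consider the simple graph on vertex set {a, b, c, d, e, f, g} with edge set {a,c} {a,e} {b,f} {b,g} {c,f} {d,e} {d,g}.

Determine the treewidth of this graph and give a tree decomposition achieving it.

Treewidth 2.
One such decomposition:
Bags: B1 = {b, f, g}  B2 = {c, f, g}  B3 = {a, c, g}  B4 = {a, e, g}  B5 = {d, e, g}
Tree: B1–B2, B2–B3, B3–B4, B4–B5

The largest bag has 3 vertices, giving width 2; this decomposition certifies tw(G) ≤ 2. The edges g–b–f–c–a–e–d–g form a cycle, so G is not a tree and its treewidth is at least 2. Hence tw(G) = 2 exactly.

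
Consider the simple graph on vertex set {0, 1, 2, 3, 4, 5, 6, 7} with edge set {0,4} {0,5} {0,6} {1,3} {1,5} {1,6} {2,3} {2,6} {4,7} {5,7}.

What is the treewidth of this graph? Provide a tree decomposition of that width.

The largest bag has 3 vertices, giving width 2; this decomposition certifies tw(G) ≤ 2. For the lower bound, G contains the cycle 2–3–1–6–2, so G is not a forest; only forests have treewidth ≤ 1, hence tw(G) ≥ 2. Hence tw(G) = 2 exactly.

Treewidth 2.
One optimal decomposition is:
Bags: B1 = {2, 3, 6}  B2 = {1, 3, 6}  B3 = {0, 1, 6}  B4 = {0, 1, 5}  B5 = {0, 4, 5}  B6 = {4, 5, 7}
Tree: B1–B2, B2–B3, B3–B4, B4–B5, B5–B6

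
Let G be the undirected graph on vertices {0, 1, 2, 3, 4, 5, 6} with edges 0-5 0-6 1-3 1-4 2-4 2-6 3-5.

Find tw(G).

2

A width-2 tree decomposition is:
Bags: B1 = {0, 3, 5}  B2 = {0, 3, 6}  B3 = {2, 3, 6}  B4 = {2, 3, 4}  B5 = {1, 3, 4}
Tree: B1–B2, B2–B3, B3–B4, B4–B5
Every bag has size at most 3, so the width is 3 − 1 = 2 and tw(G) ≤ 2. Since 3–5–0–6–2–4–1–3 is a cycle in G, G is not acyclic. Forests are exactly the graphs of treewidth ≤ 1, so tw(G) ≥ 2. Combining the bounds, tw(G) = 2.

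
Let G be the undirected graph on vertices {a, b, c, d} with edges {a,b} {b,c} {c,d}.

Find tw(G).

A width-1 tree decomposition is:
Bags: B1 = {b, c}  B2 = {c, d}  B3 = {a, b}
Tree: B1–B2, B1–B3
Each bag holds 2 vertices, so the decomposition has width 1, which upper-bounds the treewidth. Since G has at least one edge (e.g. c–b), it is not an edgeless graph, so tw(G) ≥ 1. Combining the bounds, tw(G) = 1.

1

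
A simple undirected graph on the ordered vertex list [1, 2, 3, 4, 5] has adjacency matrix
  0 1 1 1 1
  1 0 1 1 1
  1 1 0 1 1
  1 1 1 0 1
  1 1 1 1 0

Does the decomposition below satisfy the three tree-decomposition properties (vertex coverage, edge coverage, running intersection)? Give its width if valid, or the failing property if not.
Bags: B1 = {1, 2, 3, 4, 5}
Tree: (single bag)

Yes; width 4.

Every vertex of G appears in some bag (union = {1, 2, 3, 4, 5}); every edge is covered by a bag; and for each vertex v the set of bags containing v is connected in the bag tree. The decomposition is therefore valid. The largest bag has 5 vertices, so the width is 4.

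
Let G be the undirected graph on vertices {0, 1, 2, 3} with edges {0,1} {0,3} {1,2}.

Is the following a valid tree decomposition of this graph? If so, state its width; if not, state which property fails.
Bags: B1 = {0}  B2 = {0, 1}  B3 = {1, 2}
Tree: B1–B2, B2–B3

A tree decomposition must satisfy three properties: every vertex lies in some bag; for every edge, both endpoints lie together in some bag; and for every vertex, the bags containing it form a connected subtree. Here vertex 3 appears in no bag, so the decomposition is invalid.

No — vertex 3 appears in no bag.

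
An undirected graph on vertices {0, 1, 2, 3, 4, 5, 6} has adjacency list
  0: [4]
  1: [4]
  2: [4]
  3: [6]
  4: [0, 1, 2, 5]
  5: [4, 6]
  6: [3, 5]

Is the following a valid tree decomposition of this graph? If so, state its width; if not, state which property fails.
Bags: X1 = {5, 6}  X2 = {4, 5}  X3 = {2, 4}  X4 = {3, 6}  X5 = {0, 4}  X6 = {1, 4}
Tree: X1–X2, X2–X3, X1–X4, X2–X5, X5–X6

Yes; width 1.

Vertex coverage: the bags together contain {0, 1, 2, 3, 4, 5, 6}, the full vertex set. Edge coverage: each edge of G has both endpoints in at least one bag. Running intersection: for every vertex, the bags containing it form a connected subtree. All three properties hold, so this is a valid tree decomposition of width max|bag| − 1 = 1, and hence tw(G) ≤ 1.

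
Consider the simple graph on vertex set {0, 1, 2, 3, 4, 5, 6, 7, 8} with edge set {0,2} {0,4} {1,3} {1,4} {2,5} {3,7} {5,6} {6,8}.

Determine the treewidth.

A width-1 tree decomposition is:
Bags: B1 = {6, 8}  B2 = {5, 6}  B3 = {2, 5}  B4 = {0, 2}  B5 = {0, 4}  B6 = {1, 4}  B7 = {1, 3}  B8 = {3, 7}
Tree: B1–B2, B2–B3, B3–B4, B4–B5, B5–B6, B6–B7, B7–B8
Every bag has size at most 2, so the width is 2 − 1 = 1 and tw(G) ≤ 1. Since G has at least one edge (e.g. 8–6), it is not an edgeless graph, so tw(G) ≥ 1. The upper and lower bounds meet at 1, so that is the treewidth.

1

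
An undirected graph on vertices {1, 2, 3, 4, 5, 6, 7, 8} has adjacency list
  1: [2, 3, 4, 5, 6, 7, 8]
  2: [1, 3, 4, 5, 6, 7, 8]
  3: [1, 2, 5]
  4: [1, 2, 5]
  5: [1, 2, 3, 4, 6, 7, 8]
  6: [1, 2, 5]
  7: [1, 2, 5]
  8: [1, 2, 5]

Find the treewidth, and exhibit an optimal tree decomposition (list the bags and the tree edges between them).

Every bag has size at most 4, so the width is 4 − 1 = 3 and tw(G) ≤ 3. Conversely, {1, 2, 3, 5} is a clique of size 4, and the vertices of any clique must share a bag in every tree decomposition; so some bag has ≥ 4 vertices and tw(G) ≥ 3. Therefore the treewidth is 3.

Treewidth 3.
One such decomposition:
Bags: B1 = {1, 2, 5, 8}  B2 = {1, 2, 4, 5}  B3 = {1, 2, 5, 7}  B4 = {1, 2, 5, 6}  B5 = {1, 2, 3, 5}
Tree: B1–B2, B2–B3, B3–B4, B2–B5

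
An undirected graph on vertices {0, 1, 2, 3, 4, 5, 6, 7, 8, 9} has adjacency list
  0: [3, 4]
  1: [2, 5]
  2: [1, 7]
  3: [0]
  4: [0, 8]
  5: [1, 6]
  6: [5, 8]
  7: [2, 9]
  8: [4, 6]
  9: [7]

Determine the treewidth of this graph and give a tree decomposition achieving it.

Treewidth 1.
Bags: B1 = {7, 9}  B2 = {2, 7}  B3 = {1, 2}  B4 = {1, 5}  B5 = {5, 6}  B6 = {6, 8}  B7 = {4, 8}  B8 = {0, 4}  B9 = {0, 3}
Tree: B1–B2, B2–B3, B3–B4, B4–B5, B5–B6, B6–B7, B7–B8, B8–B9

Every bag has size at most 2, so the width is 2 − 1 = 1 and tw(G) ≤ 1. Any graph with an edge has treewidth ≥ 1, and G has the edge 9–7. Combining the bounds, tw(G) = 1.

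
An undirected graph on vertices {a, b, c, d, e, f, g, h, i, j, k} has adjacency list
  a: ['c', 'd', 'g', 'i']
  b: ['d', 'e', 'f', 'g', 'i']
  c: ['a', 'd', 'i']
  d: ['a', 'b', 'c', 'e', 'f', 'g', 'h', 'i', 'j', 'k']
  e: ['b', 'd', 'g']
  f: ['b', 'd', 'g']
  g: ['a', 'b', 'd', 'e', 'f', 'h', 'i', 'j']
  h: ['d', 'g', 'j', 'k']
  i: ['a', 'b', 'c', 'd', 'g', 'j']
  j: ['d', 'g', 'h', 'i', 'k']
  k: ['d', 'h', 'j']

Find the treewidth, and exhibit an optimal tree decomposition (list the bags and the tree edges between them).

Treewidth 3.
Bags: B1 = {b, d, f, g}  B2 = {b, d, g, i}  B3 = {d, g, i, j}  B4 = {a, d, g, i}  B5 = {b, d, e, g}  B6 = {d, g, h, j}  B7 = {d, h, j, k}  B8 = {a, c, d, i}
Tree: B1–B2, B2–B3, B3–B4, B1–B5, B3–B6, B6–B7, B4–B8

The largest bag has 4 vertices, giving width 3; this decomposition certifies tw(G) ≤ 3. On the other hand G contains the 4-clique {d, g, h, j}. A clique must lie in a single bag of any decomposition, so no decomposition can have width below 3. Therefore the treewidth is 3.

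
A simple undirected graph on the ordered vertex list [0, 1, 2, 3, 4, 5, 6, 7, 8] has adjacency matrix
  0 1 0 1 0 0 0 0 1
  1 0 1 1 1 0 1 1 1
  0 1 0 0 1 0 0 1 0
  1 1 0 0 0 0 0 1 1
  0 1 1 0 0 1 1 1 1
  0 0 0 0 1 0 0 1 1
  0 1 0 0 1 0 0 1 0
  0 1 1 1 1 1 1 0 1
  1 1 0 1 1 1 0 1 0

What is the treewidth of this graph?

A width-3 tree decomposition is:
Bags: B1 = {1, 4, 6, 7}  B2 = {1, 4, 7, 8}  B3 = {1, 3, 7, 8}  B4 = {1, 2, 4, 7}  B5 = {0, 1, 3, 8}  B6 = {4, 5, 7, 8}
Tree: B1–B2, B2–B3, B2–B4, B3–B5, B2–B6
The largest bag has 4 vertices, giving width 3; this decomposition certifies tw(G) ≤ 3. On the other hand G contains the 4-clique {0, 1, 3, 8}. A clique must lie in a single bag of any decomposition, so no decomposition can have width below 3. Hence tw(G) = 3 exactly.

3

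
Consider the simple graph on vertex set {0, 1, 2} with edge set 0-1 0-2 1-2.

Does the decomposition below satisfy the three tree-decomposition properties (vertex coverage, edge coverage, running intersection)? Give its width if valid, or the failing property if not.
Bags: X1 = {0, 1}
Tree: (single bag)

A tree decomposition must satisfy three properties: every vertex lies in some bag; for every edge, both endpoints lie together in some bag; and for every vertex, the bags containing it form a connected subtree. Here vertex 2 appears in no bag, so the decomposition is invalid.

No — vertex 2 appears in no bag.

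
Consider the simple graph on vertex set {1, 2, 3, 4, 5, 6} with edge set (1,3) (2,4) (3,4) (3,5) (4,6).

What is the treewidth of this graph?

A width-1 tree decomposition is:
Bags: B1 = {3, 5}  B2 = {3, 4}  B3 = {2, 4}  B4 = {4, 6}  B5 = {1, 3}
Tree: B1–B2, B2–B3, B2–B4, B1–B5
The largest bag has 2 vertices, giving width 1; this decomposition certifies tw(G) ≤ 1. G has an edge, so its treewidth is at least 1. Combining the bounds, tw(G) = 1.

1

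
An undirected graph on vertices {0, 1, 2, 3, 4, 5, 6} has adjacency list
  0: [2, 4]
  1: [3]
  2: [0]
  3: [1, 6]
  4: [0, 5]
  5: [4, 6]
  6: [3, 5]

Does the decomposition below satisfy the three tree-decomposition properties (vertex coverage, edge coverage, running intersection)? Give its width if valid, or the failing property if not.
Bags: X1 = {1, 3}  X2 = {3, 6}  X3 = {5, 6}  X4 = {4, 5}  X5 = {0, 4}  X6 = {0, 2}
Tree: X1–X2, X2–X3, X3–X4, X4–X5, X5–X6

Yes; width 1.

Vertex coverage: the bags together contain {0, 1, 2, 3, 4, 5, 6}, the full vertex set. Edge coverage: each edge of G has both endpoints in at least one bag. Running intersection: for every vertex, the bags containing it form a connected subtree. All three properties hold, so this is a valid tree decomposition of width max|bag| − 1 = 1, and hence tw(G) ≤ 1.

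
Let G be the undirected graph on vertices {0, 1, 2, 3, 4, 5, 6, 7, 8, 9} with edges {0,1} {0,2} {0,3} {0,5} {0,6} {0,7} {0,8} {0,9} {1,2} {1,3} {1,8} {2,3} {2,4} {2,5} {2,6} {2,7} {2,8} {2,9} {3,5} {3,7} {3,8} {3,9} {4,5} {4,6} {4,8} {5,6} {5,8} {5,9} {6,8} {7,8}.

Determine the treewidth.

4

A width-4 tree decomposition is:
Bags: B1 = {0, 2, 5, 6, 8}  B2 = {0, 2, 3, 5, 8}  B3 = {2, 4, 5, 6, 8}  B4 = {0, 1, 2, 3, 8}  B5 = {0, 2, 3, 7, 8}  B6 = {0, 2, 3, 5, 9}
Tree: B1–B2, B1–B3, B2–B4, B2–B5, B2–B6
The largest bag has 5 vertices, giving width 4; this decomposition certifies tw(G) ≤ 4. For the lower bound, the 5 vertices {0, 1, 2, 3, 8} are pairwise adjacent, and any tree decomposition puts a clique entirely inside one bag — forcing width ≥ 4. Hence tw(G) = 4 exactly.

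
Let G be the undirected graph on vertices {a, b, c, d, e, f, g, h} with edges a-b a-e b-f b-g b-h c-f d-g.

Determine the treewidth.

1

A width-1 tree decomposition is:
Bags: B1 = {a, b}  B2 = {b, f}  B3 = {a, e}  B4 = {b, g}  B5 = {b, h}  B6 = {d, g}  B7 = {c, f}
Tree: B1–B2, B1–B3, B2–B4, B4–B5, B4–B6, B2–B7
The largest bag has 2 vertices, giving width 1; this decomposition certifies tw(G) ≤ 1. G has an edge, so its treewidth is at least 1. The upper and lower bounds meet at 1, so that is the treewidth.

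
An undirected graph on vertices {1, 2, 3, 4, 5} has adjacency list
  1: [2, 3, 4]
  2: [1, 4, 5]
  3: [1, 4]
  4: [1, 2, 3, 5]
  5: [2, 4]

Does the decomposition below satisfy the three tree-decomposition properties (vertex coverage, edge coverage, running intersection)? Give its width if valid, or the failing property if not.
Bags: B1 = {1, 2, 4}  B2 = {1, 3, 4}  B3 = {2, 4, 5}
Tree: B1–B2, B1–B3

Yes; width 2.

Checking the three conditions: (i) the bags cover all of {1, 2, 3, 4, 5}; (ii) for each edge, some bag contains both endpoints; (iii) the bags containing any fixed vertex form a subtree. All hold, so the decomposition is valid with width 3 − 1 = 2.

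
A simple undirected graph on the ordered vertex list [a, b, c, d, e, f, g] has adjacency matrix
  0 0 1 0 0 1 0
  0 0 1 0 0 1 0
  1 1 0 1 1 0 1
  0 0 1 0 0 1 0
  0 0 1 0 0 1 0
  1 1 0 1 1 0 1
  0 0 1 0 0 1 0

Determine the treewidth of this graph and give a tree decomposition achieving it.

Every bag has size at most 3, so the width is 3 − 1 = 2 and tw(G) ≤ 2. For the lower bound, G contains the cycle c–e–f–b–c, so G is not a forest; only forests have treewidth ≤ 1, hence tw(G) ≥ 2. Therefore the treewidth is 2.

Treewidth 2.
One optimal decomposition is:
Bags: B1 = {c, e, f}  B2 = {b, c, f}  B3 = {c, d, f}  B4 = {a, c, f}  B5 = {c, f, g}
Tree: B1–B2, B2–B3, B3–B4, B4–B5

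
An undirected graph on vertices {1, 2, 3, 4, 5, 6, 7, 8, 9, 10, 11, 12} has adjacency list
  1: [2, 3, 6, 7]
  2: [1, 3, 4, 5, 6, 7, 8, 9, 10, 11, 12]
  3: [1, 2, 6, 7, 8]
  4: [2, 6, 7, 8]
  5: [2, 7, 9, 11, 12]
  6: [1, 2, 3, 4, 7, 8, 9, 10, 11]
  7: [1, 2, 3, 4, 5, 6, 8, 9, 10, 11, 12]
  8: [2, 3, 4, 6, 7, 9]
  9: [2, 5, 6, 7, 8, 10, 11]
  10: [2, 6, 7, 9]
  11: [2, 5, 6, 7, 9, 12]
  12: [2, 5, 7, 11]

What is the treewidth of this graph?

4

A width-4 tree decomposition is:
Bags: B1 = {2, 6, 7, 8, 9}  B2 = {2, 3, 6, 7, 8}  B3 = {2, 6, 7, 9, 11}  B4 = {2, 5, 7, 9, 11}  B5 = {2, 4, 6, 7, 8}  B6 = {1, 2, 3, 6, 7}  B7 = {2, 6, 7, 9, 10}  B8 = {2, 5, 7, 11, 12}
Tree: B1–B2, B1–B3, B3–B4, B2–B5, B2–B6, B3–B7, B4–B8
Every bag has size at most 5, so the width is 5 − 1 = 4 and tw(G) ≤ 4. For the lower bound, the 5 vertices {2, 5, 7, 11, 12} are pairwise adjacent, and any tree decomposition puts a clique entirely inside one bag — forcing width ≥ 4. Hence tw(G) = 4 exactly.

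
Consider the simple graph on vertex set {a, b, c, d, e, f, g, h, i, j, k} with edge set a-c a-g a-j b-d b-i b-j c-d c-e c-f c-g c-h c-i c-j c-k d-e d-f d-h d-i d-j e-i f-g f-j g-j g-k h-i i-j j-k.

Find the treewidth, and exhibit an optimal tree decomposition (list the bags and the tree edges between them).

Treewidth 3.
One such decomposition:
Bags: B1 = {b, d, i, j}  B2 = {c, d, i, j}  B3 = {c, d, e, i}  B4 = {c, d, f, j}  B5 = {c, f, g, j}  B6 = {c, g, j, k}  B7 = {a, c, g, j}  B8 = {c, d, h, i}
Tree: B1–B2, B2–B3, B2–B4, B4–B5, B5–B6, B5–B7, B3–B8

Every bag has size at most 4, so the width is 4 − 1 = 3 and tw(G) ≤ 3. For the lower bound, the 4 vertices {c, d, f, j} are pairwise adjacent, and any tree decomposition puts a clique entirely inside one bag — forcing width ≥ 3. Combining the bounds, tw(G) = 3.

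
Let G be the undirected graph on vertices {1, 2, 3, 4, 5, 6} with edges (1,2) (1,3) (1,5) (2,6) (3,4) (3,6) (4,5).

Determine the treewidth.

A width-2 tree decomposition is:
Bags: B1 = {2, 3, 6}  B2 = {1, 2, 3}  B3 = {1, 3, 4}  B4 = {1, 4, 5}
Tree: B1–B2, B2–B3, B3–B4
Each bag holds 3 vertices, so the decomposition has width 2, which upper-bounds the treewidth. The edges 6–2–1–3–6 form a cycle, so G is not a tree and its treewidth is at least 2. Hence tw(G) = 2 exactly.

2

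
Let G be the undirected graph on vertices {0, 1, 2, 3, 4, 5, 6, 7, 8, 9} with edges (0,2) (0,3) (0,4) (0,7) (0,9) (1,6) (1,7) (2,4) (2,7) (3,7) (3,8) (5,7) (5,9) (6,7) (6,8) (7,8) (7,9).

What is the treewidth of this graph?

A width-2 tree decomposition is:
Bags: B1 = {3, 7, 8}  B2 = {0, 3, 7}  B3 = {0, 2, 7}  B4 = {6, 7, 8}  B5 = {0, 2, 4}  B6 = {0, 7, 9}  B7 = {5, 7, 9}  B8 = {1, 6, 7}
Tree: B1–B2, B2–B3, B1–B4, B3–B5, B3–B6, B6–B7, B4–B8
The largest bag has 3 vertices, giving width 2; this decomposition certifies tw(G) ≤ 2. For the lower bound, the 3 vertices {0, 2, 4} are pairwise adjacent, and any tree decomposition puts a clique entirely inside one bag — forcing width ≥ 2. Hence tw(G) = 2 exactly.

2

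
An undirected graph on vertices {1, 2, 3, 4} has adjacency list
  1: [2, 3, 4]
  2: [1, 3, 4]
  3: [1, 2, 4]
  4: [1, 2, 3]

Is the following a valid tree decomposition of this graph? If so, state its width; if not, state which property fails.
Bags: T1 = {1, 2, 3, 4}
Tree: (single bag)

Vertex coverage: the bags together contain {1, 2, 3, 4}, the full vertex set. Edge coverage: each edge of G has both endpoints in at least one bag. Running intersection: for every vertex, the bags containing it form a connected subtree. All three properties hold, so this is a valid tree decomposition of width max|bag| − 1 = 3, and hence tw(G) ≤ 3.

Yes; width 3.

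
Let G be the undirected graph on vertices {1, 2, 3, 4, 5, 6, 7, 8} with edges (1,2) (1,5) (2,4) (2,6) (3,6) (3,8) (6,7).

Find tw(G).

1

A width-1 tree decomposition is:
Bags: B1 = {6, 7}  B2 = {3, 6}  B3 = {2, 6}  B4 = {3, 8}  B5 = {2, 4}  B6 = {1, 2}  B7 = {1, 5}
Tree: B1–B2, B2–B3, B2–B4, B3–B5, B3–B6, B6–B7
Each bag holds 2 vertices, so the decomposition has width 1, which upper-bounds the treewidth. Any graph with an edge has treewidth ≥ 1, and G has the edge 7–6. Combining the bounds, tw(G) = 1.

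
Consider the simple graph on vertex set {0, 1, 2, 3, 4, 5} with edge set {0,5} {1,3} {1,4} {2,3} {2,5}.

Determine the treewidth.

A width-1 tree decomposition is:
Bags: B1 = {0, 5}  B2 = {2, 5}  B3 = {2, 3}  B4 = {1, 3}  B5 = {1, 4}
Tree: B1–B2, B2–B3, B3–B4, B4–B5
Every bag has size at most 2, so the width is 2 − 1 = 1 and tw(G) ≤ 1. G has an edge, so its treewidth is at least 1. Combining the bounds, tw(G) = 1.

1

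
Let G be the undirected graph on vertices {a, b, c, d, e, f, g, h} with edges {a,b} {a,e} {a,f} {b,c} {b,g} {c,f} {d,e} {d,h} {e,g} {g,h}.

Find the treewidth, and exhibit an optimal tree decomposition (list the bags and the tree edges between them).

Treewidth 2.
One such decomposition:
Bags: B1 = {d, e, h}  B2 = {e, g, h}  B3 = {a, e, g}  B4 = {a, b, g}  B5 = {a, b, f}  B6 = {b, c, f}
Tree: B1–B2, B2–B3, B3–B4, B4–B5, B5–B6

Every bag has size at most 3, so the width is 3 − 1 = 2 and tw(G) ≤ 2. The edges d–h–g–e–d form a cycle, so G is not a tree and its treewidth is at least 2. Combining the bounds, tw(G) = 2.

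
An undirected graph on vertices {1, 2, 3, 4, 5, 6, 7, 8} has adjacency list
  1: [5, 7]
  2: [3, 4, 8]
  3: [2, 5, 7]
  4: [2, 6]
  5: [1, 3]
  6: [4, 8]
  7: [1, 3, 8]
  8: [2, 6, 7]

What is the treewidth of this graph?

2

A width-2 tree decomposition is:
Bags: B1 = {4, 6, 8}  B2 = {2, 4, 8}  B3 = {2, 7, 8}  B4 = {2, 3, 7}  B5 = {1, 3, 7}  B6 = {1, 3, 5}
Tree: B1–B2, B2–B3, B3–B4, B4–B5, B5–B6
Every bag has size at most 3, so the width is 3 − 1 = 2 and tw(G) ≤ 2. For the lower bound, G contains the cycle 6–4–2–8–6, so G is not a forest; only forests have treewidth ≤ 1, hence tw(G) ≥ 2. Hence tw(G) = 2 exactly.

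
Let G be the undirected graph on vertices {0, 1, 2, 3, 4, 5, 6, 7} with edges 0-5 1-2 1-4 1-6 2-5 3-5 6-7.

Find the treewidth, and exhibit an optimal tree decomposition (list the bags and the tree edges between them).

Treewidth 1.
One such decomposition:
Bags: B1 = {2, 5}  B2 = {1, 2}  B3 = {0, 5}  B4 = {1, 4}  B5 = {1, 6}  B6 = {3, 5}  B7 = {6, 7}
Tree: B1–B2, B1–B3, B2–B4, B4–B5, B1–B6, B5–B7

Each bag holds 2 vertices, so the decomposition has width 1, which upper-bounds the treewidth. Since G has at least one edge (e.g. 2–5), it is not an edgeless graph, so tw(G) ≥ 1. Combining the bounds, tw(G) = 1.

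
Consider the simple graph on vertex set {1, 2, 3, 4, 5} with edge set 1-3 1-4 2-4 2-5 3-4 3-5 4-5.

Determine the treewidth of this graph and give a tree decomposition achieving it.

Treewidth 2.
One such decomposition:
Bags: B1 = {3, 4, 5}  B2 = {2, 4, 5}  B3 = {1, 3, 4}
Tree: B1–B2, B1–B3

Every bag has size at most 3, so the width is 3 − 1 = 2 and tw(G) ≤ 2. For the lower bound, the 3 vertices {2, 4, 5} are pairwise adjacent, and any tree decomposition puts a clique entirely inside one bag — forcing width ≥ 2. Combining the bounds, tw(G) = 2.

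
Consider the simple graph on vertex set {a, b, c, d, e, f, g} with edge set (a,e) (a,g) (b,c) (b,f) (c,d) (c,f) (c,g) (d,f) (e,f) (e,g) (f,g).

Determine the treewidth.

2

A width-2 tree decomposition is:
Bags: B1 = {b, c, f}  B2 = {c, f, g}  B3 = {c, d, f}  B4 = {e, f, g}  B5 = {a, e, g}
Tree: B1–B2, B2–B3, B2–B4, B4–B5
The largest bag has 3 vertices, giving width 2; this decomposition certifies tw(G) ≤ 2. Conversely, {a, e, g} is a clique of size 3, and the vertices of any clique must share a bag in every tree decomposition; so some bag has ≥ 3 vertices and tw(G) ≥ 2. Hence tw(G) = 2 exactly.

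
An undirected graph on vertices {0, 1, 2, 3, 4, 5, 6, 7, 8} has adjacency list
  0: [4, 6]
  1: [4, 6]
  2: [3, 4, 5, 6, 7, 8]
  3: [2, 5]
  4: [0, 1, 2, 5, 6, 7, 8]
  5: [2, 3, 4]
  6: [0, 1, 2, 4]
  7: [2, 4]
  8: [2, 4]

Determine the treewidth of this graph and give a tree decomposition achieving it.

Treewidth 2.
One such decomposition:
Bags: B1 = {2, 4, 6}  B2 = {2, 4, 5}  B3 = {0, 4, 6}  B4 = {2, 4, 7}  B5 = {2, 3, 5}  B6 = {2, 4, 8}  B7 = {1, 4, 6}
Tree: B1–B2, B1–B3, B1–B4, B2–B5, B2–B6, B1–B7

The largest bag has 3 vertices, giving width 2; this decomposition certifies tw(G) ≤ 2. Conversely, {2, 3, 5} is a clique of size 3, and the vertices of any clique must share a bag in every tree decomposition; so some bag has ≥ 3 vertices and tw(G) ≥ 2. Therefore the treewidth is 2.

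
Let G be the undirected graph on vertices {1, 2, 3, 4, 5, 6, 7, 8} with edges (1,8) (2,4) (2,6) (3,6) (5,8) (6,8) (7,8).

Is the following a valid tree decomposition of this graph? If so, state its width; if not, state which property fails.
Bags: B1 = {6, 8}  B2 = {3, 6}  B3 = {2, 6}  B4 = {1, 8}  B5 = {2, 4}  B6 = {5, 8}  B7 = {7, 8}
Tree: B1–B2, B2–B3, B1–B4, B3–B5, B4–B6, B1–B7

Checking the three conditions: (i) the bags cover all of {1, 2, 3, 4, 5, 6, 7, 8}; (ii) for each edge, some bag contains both endpoints; (iii) the bags containing any fixed vertex form a subtree. All hold, so the decomposition is valid with width 2 − 1 = 1.

Yes; width 1.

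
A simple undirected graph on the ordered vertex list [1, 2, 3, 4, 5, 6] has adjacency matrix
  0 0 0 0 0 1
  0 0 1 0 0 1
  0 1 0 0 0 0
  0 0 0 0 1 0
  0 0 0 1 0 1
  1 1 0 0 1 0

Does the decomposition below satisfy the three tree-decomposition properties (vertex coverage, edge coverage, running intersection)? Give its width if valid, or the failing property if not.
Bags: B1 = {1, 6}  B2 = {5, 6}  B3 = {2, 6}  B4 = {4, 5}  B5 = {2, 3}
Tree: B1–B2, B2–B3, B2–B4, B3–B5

Yes; width 1.

Vertex coverage: the bags together contain {1, 2, 3, 4, 5, 6}, the full vertex set. Edge coverage: each edge of G has both endpoints in at least one bag. Running intersection: for every vertex, the bags containing it form a connected subtree. All three properties hold, so this is a valid tree decomposition of width max|bag| − 1 = 1, and hence tw(G) ≤ 1.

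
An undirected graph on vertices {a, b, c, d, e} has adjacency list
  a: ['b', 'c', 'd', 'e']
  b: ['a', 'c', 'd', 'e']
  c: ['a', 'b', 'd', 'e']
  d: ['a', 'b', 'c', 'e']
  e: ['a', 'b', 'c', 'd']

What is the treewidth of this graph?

A width-4 tree decomposition is:
Bags: B1 = {a, b, c, d, e}
Tree: (single bag)
With just one bag of size 5, the width is 5 − 1 = 4, so tw(G) ≤ 4. For the lower bound, the 5 vertices {a, b, c, d, e} are pairwise adjacent, and any tree decomposition puts a clique entirely inside one bag — forcing width ≥ 4. The upper and lower bounds meet at 4, so that is the treewidth.

4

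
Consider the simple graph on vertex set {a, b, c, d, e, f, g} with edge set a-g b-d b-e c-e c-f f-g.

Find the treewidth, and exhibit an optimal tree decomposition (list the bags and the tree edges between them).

Treewidth 1.
One optimal decomposition is:
Bags: B1 = {a, g}  B2 = {f, g}  B3 = {c, f}  B4 = {c, e}  B5 = {b, e}  B6 = {b, d}
Tree: B1–B2, B2–B3, B3–B4, B4–B5, B5–B6

Every bag has size at most 2, so the width is 2 − 1 = 1 and tw(G) ≤ 1. Since G has at least one edge (e.g. a–g), it is not an edgeless graph, so tw(G) ≥ 1. Therefore the treewidth is 1.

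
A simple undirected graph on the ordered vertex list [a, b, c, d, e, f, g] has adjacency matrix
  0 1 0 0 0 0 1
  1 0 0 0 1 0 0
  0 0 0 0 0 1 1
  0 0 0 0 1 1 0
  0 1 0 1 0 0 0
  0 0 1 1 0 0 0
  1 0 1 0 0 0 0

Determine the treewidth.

A width-2 tree decomposition is:
Bags: B1 = {b, d, e}  B2 = {b, d, f}  B3 = {b, c, f}  B4 = {b, c, g}  B5 = {a, b, g}
Tree: B1–B2, B2–B3, B3–B4, B4–B5
Each bag holds 3 vertices, so the decomposition has width 2, which upper-bounds the treewidth. For the lower bound, G contains the cycle b–e–d–f–c–g–a–b, so G is not a forest; only forests have treewidth ≤ 1, hence tw(G) ≥ 2. Combining the bounds, tw(G) = 2.

2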